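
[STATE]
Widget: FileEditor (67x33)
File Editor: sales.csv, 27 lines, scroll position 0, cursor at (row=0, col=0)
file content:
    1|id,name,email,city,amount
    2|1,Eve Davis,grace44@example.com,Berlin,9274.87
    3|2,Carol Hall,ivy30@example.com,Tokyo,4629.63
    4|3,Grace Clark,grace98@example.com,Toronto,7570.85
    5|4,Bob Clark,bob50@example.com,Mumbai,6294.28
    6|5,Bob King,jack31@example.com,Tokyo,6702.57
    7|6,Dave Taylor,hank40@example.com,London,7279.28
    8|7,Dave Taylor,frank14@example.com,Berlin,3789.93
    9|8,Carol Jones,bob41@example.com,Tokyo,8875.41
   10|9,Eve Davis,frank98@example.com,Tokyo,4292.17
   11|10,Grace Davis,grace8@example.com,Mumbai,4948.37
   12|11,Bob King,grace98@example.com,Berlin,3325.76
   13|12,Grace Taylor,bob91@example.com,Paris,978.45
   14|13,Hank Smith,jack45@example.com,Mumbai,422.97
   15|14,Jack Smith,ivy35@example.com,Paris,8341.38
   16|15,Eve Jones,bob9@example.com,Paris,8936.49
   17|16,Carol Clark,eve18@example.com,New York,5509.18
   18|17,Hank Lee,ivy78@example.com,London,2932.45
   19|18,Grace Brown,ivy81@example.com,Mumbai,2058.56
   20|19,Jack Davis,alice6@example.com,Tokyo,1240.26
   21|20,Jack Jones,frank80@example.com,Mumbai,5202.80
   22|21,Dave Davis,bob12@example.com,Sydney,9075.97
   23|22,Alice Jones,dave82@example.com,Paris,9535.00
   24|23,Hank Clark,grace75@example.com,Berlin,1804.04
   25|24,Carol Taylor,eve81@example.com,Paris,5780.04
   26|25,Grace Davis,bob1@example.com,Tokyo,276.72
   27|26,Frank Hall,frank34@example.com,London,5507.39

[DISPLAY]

█d,name,email,city,amount                                         ▲
1,Eve Davis,grace44@example.com,Berlin,9274.87                    █
2,Carol Hall,ivy30@example.com,Tokyo,4629.63                      ░
3,Grace Clark,grace98@example.com,Toronto,7570.85                 ░
4,Bob Clark,bob50@example.com,Mumbai,6294.28                      ░
5,Bob King,jack31@example.com,Tokyo,6702.57                       ░
6,Dave Taylor,hank40@example.com,London,7279.28                   ░
7,Dave Taylor,frank14@example.com,Berlin,3789.93                  ░
8,Carol Jones,bob41@example.com,Tokyo,8875.41                     ░
9,Eve Davis,frank98@example.com,Tokyo,4292.17                     ░
10,Grace Davis,grace8@example.com,Mumbai,4948.37                  ░
11,Bob King,grace98@example.com,Berlin,3325.76                    ░
12,Grace Taylor,bob91@example.com,Paris,978.45                    ░
13,Hank Smith,jack45@example.com,Mumbai,422.97                    ░
14,Jack Smith,ivy35@example.com,Paris,8341.38                     ░
15,Eve Jones,bob9@example.com,Paris,8936.49                       ░
16,Carol Clark,eve18@example.com,New York,5509.18                 ░
17,Hank Lee,ivy78@example.com,London,2932.45                      ░
18,Grace Brown,ivy81@example.com,Mumbai,2058.56                   ░
19,Jack Davis,alice6@example.com,Tokyo,1240.26                    ░
20,Jack Jones,frank80@example.com,Mumbai,5202.80                  ░
21,Dave Davis,bob12@example.com,Sydney,9075.97                    ░
22,Alice Jones,dave82@example.com,Paris,9535.00                   ░
23,Hank Clark,grace75@example.com,Berlin,1804.04                  ░
24,Carol Taylor,eve81@example.com,Paris,5780.04                   ░
25,Grace Davis,bob1@example.com,Tokyo,276.72                      ░
26,Frank Hall,frank34@example.com,London,5507.39                  ░
                                                                  ░
                                                                  ░
                                                                  ░
                                                                  ░
                                                                  ░
                                                                  ▼


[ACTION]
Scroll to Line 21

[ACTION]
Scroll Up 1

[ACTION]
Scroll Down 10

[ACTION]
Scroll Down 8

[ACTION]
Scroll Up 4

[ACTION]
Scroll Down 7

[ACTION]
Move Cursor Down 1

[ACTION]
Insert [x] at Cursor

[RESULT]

id,name,email,city,amount                                         ▲
x█,Eve Davis,grace44@example.com,Berlin,9274.87                   █
2,Carol Hall,ivy30@example.com,Tokyo,4629.63                      ░
3,Grace Clark,grace98@example.com,Toronto,7570.85                 ░
4,Bob Clark,bob50@example.com,Mumbai,6294.28                      ░
5,Bob King,jack31@example.com,Tokyo,6702.57                       ░
6,Dave Taylor,hank40@example.com,London,7279.28                   ░
7,Dave Taylor,frank14@example.com,Berlin,3789.93                  ░
8,Carol Jones,bob41@example.com,Tokyo,8875.41                     ░
9,Eve Davis,frank98@example.com,Tokyo,4292.17                     ░
10,Grace Davis,grace8@example.com,Mumbai,4948.37                  ░
11,Bob King,grace98@example.com,Berlin,3325.76                    ░
12,Grace Taylor,bob91@example.com,Paris,978.45                    ░
13,Hank Smith,jack45@example.com,Mumbai,422.97                    ░
14,Jack Smith,ivy35@example.com,Paris,8341.38                     ░
15,Eve Jones,bob9@example.com,Paris,8936.49                       ░
16,Carol Clark,eve18@example.com,New York,5509.18                 ░
17,Hank Lee,ivy78@example.com,London,2932.45                      ░
18,Grace Brown,ivy81@example.com,Mumbai,2058.56                   ░
19,Jack Davis,alice6@example.com,Tokyo,1240.26                    ░
20,Jack Jones,frank80@example.com,Mumbai,5202.80                  ░
21,Dave Davis,bob12@example.com,Sydney,9075.97                    ░
22,Alice Jones,dave82@example.com,Paris,9535.00                   ░
23,Hank Clark,grace75@example.com,Berlin,1804.04                  ░
24,Carol Taylor,eve81@example.com,Paris,5780.04                   ░
25,Grace Davis,bob1@example.com,Tokyo,276.72                      ░
26,Frank Hall,frank34@example.com,London,5507.39                  ░
                                                                  ░
                                                                  ░
                                                                  ░
                                                                  ░
                                                                  ░
                                                                  ▼


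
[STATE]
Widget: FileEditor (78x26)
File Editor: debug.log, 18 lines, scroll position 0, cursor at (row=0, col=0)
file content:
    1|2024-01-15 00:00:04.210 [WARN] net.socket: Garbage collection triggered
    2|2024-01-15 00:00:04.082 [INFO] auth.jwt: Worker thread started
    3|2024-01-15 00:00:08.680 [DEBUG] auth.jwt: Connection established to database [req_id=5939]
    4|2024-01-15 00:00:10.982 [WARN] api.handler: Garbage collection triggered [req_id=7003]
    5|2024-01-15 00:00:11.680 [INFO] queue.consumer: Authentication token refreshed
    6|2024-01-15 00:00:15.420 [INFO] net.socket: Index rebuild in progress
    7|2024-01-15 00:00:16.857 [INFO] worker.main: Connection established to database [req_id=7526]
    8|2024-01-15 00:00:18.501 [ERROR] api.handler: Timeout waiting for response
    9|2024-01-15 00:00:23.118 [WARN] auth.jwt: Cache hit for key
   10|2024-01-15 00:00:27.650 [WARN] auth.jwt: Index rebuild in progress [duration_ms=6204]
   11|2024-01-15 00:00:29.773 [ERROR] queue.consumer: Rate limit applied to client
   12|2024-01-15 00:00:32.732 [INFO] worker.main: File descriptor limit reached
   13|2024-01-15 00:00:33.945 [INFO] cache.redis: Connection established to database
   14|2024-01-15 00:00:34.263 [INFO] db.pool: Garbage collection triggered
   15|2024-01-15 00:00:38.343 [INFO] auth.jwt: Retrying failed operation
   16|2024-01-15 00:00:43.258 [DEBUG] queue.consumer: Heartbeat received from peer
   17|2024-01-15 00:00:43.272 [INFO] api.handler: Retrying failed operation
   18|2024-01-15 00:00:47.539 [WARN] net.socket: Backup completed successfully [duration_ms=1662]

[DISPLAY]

█024-01-15 00:00:04.210 [WARN] net.socket: Garbage collection triggered      ▲
2024-01-15 00:00:04.082 [INFO] auth.jwt: Worker thread started               █
2024-01-15 00:00:08.680 [DEBUG] auth.jwt: Connection established to database ░
2024-01-15 00:00:10.982 [WARN] api.handler: Garbage collection triggered [req░
2024-01-15 00:00:11.680 [INFO] queue.consumer: Authentication token refreshed░
2024-01-15 00:00:15.420 [INFO] net.socket: Index rebuild in progress         ░
2024-01-15 00:00:16.857 [INFO] worker.main: Connection established to databas░
2024-01-15 00:00:18.501 [ERROR] api.handler: Timeout waiting for response    ░
2024-01-15 00:00:23.118 [WARN] auth.jwt: Cache hit for key                   ░
2024-01-15 00:00:27.650 [WARN] auth.jwt: Index rebuild in progress [duration_░
2024-01-15 00:00:29.773 [ERROR] queue.consumer: Rate limit applied to client ░
2024-01-15 00:00:32.732 [INFO] worker.main: File descriptor limit reached    ░
2024-01-15 00:00:33.945 [INFO] cache.redis: Connection established to databas░
2024-01-15 00:00:34.263 [INFO] db.pool: Garbage collection triggered         ░
2024-01-15 00:00:38.343 [INFO] auth.jwt: Retrying failed operation           ░
2024-01-15 00:00:43.258 [DEBUG] queue.consumer: Heartbeat received from peer ░
2024-01-15 00:00:43.272 [INFO] api.handler: Retrying failed operation        ░
2024-01-15 00:00:47.539 [WARN] net.socket: Backup completed successfully [dur░
                                                                             ░
                                                                             ░
                                                                             ░
                                                                             ░
                                                                             ░
                                                                             ░
                                                                             ░
                                                                             ▼


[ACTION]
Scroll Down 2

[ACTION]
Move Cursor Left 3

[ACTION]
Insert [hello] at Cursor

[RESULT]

hello█024-01-15 00:00:04.210 [WARN] net.socket: Garbage collection triggered ▲
2024-01-15 00:00:04.082 [INFO] auth.jwt: Worker thread started               █
2024-01-15 00:00:08.680 [DEBUG] auth.jwt: Connection established to database ░
2024-01-15 00:00:10.982 [WARN] api.handler: Garbage collection triggered [req░
2024-01-15 00:00:11.680 [INFO] queue.consumer: Authentication token refreshed░
2024-01-15 00:00:15.420 [INFO] net.socket: Index rebuild in progress         ░
2024-01-15 00:00:16.857 [INFO] worker.main: Connection established to databas░
2024-01-15 00:00:18.501 [ERROR] api.handler: Timeout waiting for response    ░
2024-01-15 00:00:23.118 [WARN] auth.jwt: Cache hit for key                   ░
2024-01-15 00:00:27.650 [WARN] auth.jwt: Index rebuild in progress [duration_░
2024-01-15 00:00:29.773 [ERROR] queue.consumer: Rate limit applied to client ░
2024-01-15 00:00:32.732 [INFO] worker.main: File descriptor limit reached    ░
2024-01-15 00:00:33.945 [INFO] cache.redis: Connection established to databas░
2024-01-15 00:00:34.263 [INFO] db.pool: Garbage collection triggered         ░
2024-01-15 00:00:38.343 [INFO] auth.jwt: Retrying failed operation           ░
2024-01-15 00:00:43.258 [DEBUG] queue.consumer: Heartbeat received from peer ░
2024-01-15 00:00:43.272 [INFO] api.handler: Retrying failed operation        ░
2024-01-15 00:00:47.539 [WARN] net.socket: Backup completed successfully [dur░
                                                                             ░
                                                                             ░
                                                                             ░
                                                                             ░
                                                                             ░
                                                                             ░
                                                                             ░
                                                                             ▼


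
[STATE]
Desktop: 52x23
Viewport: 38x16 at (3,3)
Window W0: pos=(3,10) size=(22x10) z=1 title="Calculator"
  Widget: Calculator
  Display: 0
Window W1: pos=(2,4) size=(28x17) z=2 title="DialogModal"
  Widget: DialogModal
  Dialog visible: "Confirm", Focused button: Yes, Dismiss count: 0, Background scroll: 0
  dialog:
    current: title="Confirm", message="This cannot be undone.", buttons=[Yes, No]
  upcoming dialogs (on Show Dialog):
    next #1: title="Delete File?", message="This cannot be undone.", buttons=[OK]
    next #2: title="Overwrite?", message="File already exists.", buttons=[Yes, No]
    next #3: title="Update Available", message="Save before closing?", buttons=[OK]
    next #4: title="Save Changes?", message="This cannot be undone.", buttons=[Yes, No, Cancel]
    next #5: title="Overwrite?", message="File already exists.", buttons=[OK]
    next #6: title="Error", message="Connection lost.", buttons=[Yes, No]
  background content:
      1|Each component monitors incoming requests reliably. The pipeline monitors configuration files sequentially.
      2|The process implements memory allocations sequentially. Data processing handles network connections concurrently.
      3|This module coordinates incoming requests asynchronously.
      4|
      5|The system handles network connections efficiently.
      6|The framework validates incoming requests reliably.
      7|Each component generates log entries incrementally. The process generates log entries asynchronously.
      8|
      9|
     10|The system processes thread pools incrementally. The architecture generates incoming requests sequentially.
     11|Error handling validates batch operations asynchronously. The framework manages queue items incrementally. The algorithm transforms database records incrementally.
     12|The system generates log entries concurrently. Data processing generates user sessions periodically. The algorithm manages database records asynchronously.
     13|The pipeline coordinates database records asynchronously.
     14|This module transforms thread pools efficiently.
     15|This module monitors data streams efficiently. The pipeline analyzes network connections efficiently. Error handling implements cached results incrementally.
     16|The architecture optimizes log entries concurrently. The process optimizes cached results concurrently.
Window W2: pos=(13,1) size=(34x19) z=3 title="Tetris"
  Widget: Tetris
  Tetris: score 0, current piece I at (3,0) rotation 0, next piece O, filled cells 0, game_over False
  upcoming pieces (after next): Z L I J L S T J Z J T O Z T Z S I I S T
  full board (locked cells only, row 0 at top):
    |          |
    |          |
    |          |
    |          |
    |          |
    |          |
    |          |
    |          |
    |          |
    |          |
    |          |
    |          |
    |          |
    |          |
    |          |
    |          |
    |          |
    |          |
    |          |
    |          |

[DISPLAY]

          ┠───────────────────────────
━━━━━━━━━━┃          │Next:           
 DialogMod┃          │▓▓              
──────────┃          │▓▓              
Each compo┃          │                
The proces┃          │                
This modul┃          │                
          ┃          │Score:          
Th┌───────┃          │0               
Th│      C┃          │                
Ea│This ca┃          │                
  │     [Y┃          │                
  └───────┃          │                
The system┃          │                
Error hand┃          │                
The system┃          │                


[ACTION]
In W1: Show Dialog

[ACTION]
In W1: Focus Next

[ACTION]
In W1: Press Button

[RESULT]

          ┠───────────────────────────
━━━━━━━━━━┃          │Next:           
 DialogMod┃          │▓▓              
──────────┃          │▓▓              
Each compo┃          │                
The proces┃          │                
This modul┃          │                
          ┃          │Score:          
The system┃          │0               
The framew┃          │                
Each compo┃          │                
          ┃          │                
          ┃          │                
The system┃          │                
Error hand┃          │                
The system┃          │                


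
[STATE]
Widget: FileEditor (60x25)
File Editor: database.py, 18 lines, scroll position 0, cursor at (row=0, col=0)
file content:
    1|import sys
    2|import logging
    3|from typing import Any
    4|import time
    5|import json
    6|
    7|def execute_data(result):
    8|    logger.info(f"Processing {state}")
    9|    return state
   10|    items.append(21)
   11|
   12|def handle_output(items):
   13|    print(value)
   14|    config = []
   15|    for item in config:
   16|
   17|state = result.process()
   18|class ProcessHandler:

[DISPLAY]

█mport sys                                                 ▲
import logging                                             █
from typing import Any                                     ░
import time                                                ░
import json                                                ░
                                                           ░
def execute_data(result):                                  ░
    logger.info(f"Processing {state}")                     ░
    return state                                           ░
    items.append(21)                                       ░
                                                           ░
def handle_output(items):                                  ░
    print(value)                                           ░
    config = []                                            ░
    for item in config:                                    ░
                                                           ░
state = result.process()                                   ░
class ProcessHandler:                                      ░
                                                           ░
                                                           ░
                                                           ░
                                                           ░
                                                           ░
                                                           ░
                                                           ▼


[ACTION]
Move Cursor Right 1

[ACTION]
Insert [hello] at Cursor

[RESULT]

ihello█port sys                                            ▲
import logging                                             █
from typing import Any                                     ░
import time                                                ░
import json                                                ░
                                                           ░
def execute_data(result):                                  ░
    logger.info(f"Processing {state}")                     ░
    return state                                           ░
    items.append(21)                                       ░
                                                           ░
def handle_output(items):                                  ░
    print(value)                                           ░
    config = []                                            ░
    for item in config:                                    ░
                                                           ░
state = result.process()                                   ░
class ProcessHandler:                                      ░
                                                           ░
                                                           ░
                                                           ░
                                                           ░
                                                           ░
                                                           ░
                                                           ▼


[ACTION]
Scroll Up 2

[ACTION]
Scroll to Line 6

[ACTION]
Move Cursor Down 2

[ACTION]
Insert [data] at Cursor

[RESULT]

ihellomport sys                                            ▲
import logging                                             █
from tdata█ping import Any                                 ░
import time                                                ░
import json                                                ░
                                                           ░
def execute_data(result):                                  ░
    logger.info(f"Processing {state}")                     ░
    return state                                           ░
    items.append(21)                                       ░
                                                           ░
def handle_output(items):                                  ░
    print(value)                                           ░
    config = []                                            ░
    for item in config:                                    ░
                                                           ░
state = result.process()                                   ░
class ProcessHandler:                                      ░
                                                           ░
                                                           ░
                                                           ░
                                                           ░
                                                           ░
                                                           ░
                                                           ▼


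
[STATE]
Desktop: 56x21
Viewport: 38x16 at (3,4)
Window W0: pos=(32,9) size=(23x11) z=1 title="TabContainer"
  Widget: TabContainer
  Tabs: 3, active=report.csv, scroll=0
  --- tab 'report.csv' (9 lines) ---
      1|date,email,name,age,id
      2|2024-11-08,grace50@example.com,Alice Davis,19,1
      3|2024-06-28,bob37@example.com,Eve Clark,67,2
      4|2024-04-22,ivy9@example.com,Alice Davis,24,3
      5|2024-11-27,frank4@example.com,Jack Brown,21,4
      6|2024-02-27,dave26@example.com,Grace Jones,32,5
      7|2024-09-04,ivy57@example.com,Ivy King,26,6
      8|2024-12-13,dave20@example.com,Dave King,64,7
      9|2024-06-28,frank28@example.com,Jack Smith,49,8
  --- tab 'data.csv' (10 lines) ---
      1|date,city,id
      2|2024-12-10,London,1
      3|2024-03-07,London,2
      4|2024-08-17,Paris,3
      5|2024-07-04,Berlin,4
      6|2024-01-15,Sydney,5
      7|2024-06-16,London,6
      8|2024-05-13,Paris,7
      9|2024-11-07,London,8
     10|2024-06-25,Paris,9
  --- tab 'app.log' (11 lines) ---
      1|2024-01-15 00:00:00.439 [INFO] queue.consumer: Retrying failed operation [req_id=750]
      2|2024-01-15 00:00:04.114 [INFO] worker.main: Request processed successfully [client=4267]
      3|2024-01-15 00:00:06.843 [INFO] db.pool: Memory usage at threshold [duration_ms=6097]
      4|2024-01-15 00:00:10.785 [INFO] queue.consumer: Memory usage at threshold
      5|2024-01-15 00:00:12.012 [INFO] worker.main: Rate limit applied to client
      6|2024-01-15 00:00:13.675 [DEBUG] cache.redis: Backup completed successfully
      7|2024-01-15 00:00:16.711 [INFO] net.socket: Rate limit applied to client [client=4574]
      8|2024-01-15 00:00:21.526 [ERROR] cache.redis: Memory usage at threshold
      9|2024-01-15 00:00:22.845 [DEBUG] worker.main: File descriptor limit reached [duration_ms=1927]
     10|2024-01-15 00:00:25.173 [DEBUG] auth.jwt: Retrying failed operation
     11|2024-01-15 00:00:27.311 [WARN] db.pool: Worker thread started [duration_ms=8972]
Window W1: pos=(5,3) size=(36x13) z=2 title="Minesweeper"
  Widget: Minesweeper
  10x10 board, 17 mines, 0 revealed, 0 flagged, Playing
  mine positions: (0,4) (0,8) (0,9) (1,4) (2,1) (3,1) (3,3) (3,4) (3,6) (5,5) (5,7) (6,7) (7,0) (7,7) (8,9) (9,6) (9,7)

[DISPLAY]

  ┃ Minesweeper                      ┃
  ┠──────────────────────────────────┨
  ┃■■■■■■■■■■                        ┃
  ┃■■■■■■■■■■                        ┃
  ┃■■■■■■■■■■                        ┃
  ┃■■■■■■■■■■                        ┃
  ┃■■■■■■■■■■                        ┃
  ┃■■■■■■■■■■                        ┃
  ┃■■■■■■■■■■                        ┃
  ┃■■■■■■■■■■                        ┃
  ┃■■■■■■■■■■                        ┃
  ┗━━━━━━━━━━━━━━━━━━━━━━━━━━━━━━━━━━┛
                             ┃2024-06-
                             ┃2024-04-
                             ┃2024-11-
                             ┗━━━━━━━━


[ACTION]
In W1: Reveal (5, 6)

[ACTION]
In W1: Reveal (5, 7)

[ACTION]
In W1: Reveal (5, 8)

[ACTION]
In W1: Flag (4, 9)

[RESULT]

  ┃ Minesweeper                      ┃
  ┠──────────────────────────────────┨
  ┃■■■■✹■■■✹✹                        ┃
  ┃■■■■✹■■■■■                        ┃
  ┃■✹■■■■■■■■                        ┃
  ┃■✹■✹✹■✹■■■                        ┃
  ┃■■■■■■■■■■                        ┃
  ┃■■■■■✹3✹■■                        ┃
  ┃■■■■■■■✹■■                        ┃
  ┃✹■■■■■■✹■■                        ┃
  ┃■■■■■■■■■✹                        ┃
  ┗━━━━━━━━━━━━━━━━━━━━━━━━━━━━━━━━━━┛
                             ┃2024-06-
                             ┃2024-04-
                             ┃2024-11-
                             ┗━━━━━━━━


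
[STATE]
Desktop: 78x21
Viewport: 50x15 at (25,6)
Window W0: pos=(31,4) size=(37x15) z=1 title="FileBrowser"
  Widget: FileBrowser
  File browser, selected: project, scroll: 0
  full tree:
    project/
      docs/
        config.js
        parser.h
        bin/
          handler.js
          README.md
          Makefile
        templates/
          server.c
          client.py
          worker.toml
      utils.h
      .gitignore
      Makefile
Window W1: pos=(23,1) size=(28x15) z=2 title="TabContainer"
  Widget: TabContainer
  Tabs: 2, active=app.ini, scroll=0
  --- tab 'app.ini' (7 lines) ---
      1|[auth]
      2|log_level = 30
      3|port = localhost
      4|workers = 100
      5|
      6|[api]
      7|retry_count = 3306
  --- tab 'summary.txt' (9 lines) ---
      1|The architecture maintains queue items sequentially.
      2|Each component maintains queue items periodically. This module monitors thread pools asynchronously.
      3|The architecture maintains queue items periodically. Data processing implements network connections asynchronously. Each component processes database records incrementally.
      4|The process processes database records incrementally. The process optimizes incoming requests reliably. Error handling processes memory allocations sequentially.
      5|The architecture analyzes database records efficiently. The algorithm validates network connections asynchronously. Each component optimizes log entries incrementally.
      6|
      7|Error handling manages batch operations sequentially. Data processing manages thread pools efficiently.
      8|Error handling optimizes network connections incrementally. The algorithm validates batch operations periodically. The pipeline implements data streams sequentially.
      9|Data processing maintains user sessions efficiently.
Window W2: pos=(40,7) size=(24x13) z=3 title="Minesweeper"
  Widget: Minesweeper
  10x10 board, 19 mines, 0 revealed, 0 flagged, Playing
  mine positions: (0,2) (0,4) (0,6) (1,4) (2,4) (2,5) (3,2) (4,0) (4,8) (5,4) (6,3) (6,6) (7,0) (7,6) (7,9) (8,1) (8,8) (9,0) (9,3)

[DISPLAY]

auth]                    ┃────────────────┨       
og_level = 30  ┏━━━━━━━━━━━━━━━━━━━━━━┓   ┃       
ort = localhost┃ Minesweeper          ┃   ┃       
orkers = 100   ┠──────────────────────┨   ┃       
               ┃■■■■■■■■■■            ┃   ┃       
api]           ┃■■■■■■■■■■            ┃   ┃       
etry_count = 33┃■■■■■■■■■■            ┃   ┃       
               ┃■■■■■■■■■■            ┃   ┃       
               ┃■■■■■■■■■■            ┃   ┃       
━━━━━━━━━━━━━━━┃■■■■■■■■■■            ┃   ┃       
      ┃        ┃■■■■■■■■■■            ┃   ┃       
      ┃        ┃■■■■■■■■■■            ┃   ┃       
      ┗━━━━━━━━┃■■■■■■■■■■            ┃━━━┛       
               ┗━━━━━━━━━━━━━━━━━━━━━━┛           
                                                  


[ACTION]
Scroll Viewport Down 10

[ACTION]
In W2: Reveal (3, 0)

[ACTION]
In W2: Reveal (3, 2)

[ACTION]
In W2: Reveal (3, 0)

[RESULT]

auth]                    ┃────────────────┨       
og_level = 30  ┏━━━━━━━━━━━━━━━━━━━━━━┓   ┃       
ort = localhost┃ Minesweeper          ┃   ┃       
orkers = 100   ┠──────────────────────┨   ┃       
               ┃■■✹■✹■✹■■■            ┃   ┃       
api]           ┃■■■■✹■■■■■            ┃   ┃       
etry_count = 33┃■■■■✹✹■■■■            ┃   ┃       
               ┃1■✹■■■■■■■            ┃   ┃       
               ┃✹■■■■■■■✹■            ┃   ┃       
━━━━━━━━━━━━━━━┃■■■■✹■■■■■            ┃   ┃       
      ┃        ┃■■■✹■■✹■■■            ┃   ┃       
      ┃        ┃✹■■■■■✹■■✹            ┃   ┃       
      ┗━━━━━━━━┃■✹■■■■■■✹■            ┃━━━┛       
               ┗━━━━━━━━━━━━━━━━━━━━━━┛           
                                                  


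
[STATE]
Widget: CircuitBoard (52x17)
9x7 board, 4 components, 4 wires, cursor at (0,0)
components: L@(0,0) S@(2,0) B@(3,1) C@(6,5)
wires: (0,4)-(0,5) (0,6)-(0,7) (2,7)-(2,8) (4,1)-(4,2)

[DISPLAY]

   0 1 2 3 4 5 6 7 8                                
0  [L]              · ─ ·   · ─ ·                   
                                                    
1                                                   
                                                    
2   S                           · ─ ·               
                                                    
3       B                                           
                                                    
4       · ─ ·                                       
                                                    
5                                                   
                                                    
6                       C                           
Cursor: (0,0)                                       
                                                    
                                                    


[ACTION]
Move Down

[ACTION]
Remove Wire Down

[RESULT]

   0 1 2 3 4 5 6 7 8                                
0   L               · ─ ·   · ─ ·                   
                                                    
1  [.]                                              
                                                    
2   S                           · ─ ·               
                                                    
3       B                                           
                                                    
4       · ─ ·                                       
                                                    
5                                                   
                                                    
6                       C                           
Cursor: (1,0)                                       
                                                    
                                                    


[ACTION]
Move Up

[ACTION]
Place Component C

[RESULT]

   0 1 2 3 4 5 6 7 8                                
0  [C]              · ─ ·   · ─ ·                   
                                                    
1                                                   
                                                    
2   S                           · ─ ·               
                                                    
3       B                                           
                                                    
4       · ─ ·                                       
                                                    
5                                                   
                                                    
6                       C                           
Cursor: (0,0)                                       
                                                    
                                                    


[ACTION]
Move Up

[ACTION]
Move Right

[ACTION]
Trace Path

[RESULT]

   0 1 2 3 4 5 6 7 8                                
0   C  [.]          · ─ ·   · ─ ·                   
                                                    
1                                                   
                                                    
2   S                           · ─ ·               
                                                    
3       B                                           
                                                    
4       · ─ ·                                       
                                                    
5                                                   
                                                    
6                       C                           
Cursor: (0,1)  Trace: No connections                
                                                    
                                                    


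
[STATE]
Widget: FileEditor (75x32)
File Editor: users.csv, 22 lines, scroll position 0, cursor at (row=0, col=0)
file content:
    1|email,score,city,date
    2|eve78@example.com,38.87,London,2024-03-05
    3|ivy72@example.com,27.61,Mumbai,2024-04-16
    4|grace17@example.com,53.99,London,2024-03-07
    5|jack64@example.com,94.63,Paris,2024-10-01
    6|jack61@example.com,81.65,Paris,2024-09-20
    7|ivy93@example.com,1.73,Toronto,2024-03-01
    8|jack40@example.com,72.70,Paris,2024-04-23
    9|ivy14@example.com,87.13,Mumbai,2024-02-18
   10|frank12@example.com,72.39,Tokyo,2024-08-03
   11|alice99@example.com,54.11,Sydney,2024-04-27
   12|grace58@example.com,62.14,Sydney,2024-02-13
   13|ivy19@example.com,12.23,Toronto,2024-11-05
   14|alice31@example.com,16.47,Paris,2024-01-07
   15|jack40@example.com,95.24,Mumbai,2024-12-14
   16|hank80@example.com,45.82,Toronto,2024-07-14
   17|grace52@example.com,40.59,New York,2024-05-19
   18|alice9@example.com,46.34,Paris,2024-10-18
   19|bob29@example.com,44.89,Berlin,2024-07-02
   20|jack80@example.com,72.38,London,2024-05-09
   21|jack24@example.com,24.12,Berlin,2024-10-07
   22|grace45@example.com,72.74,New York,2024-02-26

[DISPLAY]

█mail,score,city,date                                                     ▲
eve78@example.com,38.87,London,2024-03-05                                 █
ivy72@example.com,27.61,Mumbai,2024-04-16                                 ░
grace17@example.com,53.99,London,2024-03-07                               ░
jack64@example.com,94.63,Paris,2024-10-01                                 ░
jack61@example.com,81.65,Paris,2024-09-20                                 ░
ivy93@example.com,1.73,Toronto,2024-03-01                                 ░
jack40@example.com,72.70,Paris,2024-04-23                                 ░
ivy14@example.com,87.13,Mumbai,2024-02-18                                 ░
frank12@example.com,72.39,Tokyo,2024-08-03                                ░
alice99@example.com,54.11,Sydney,2024-04-27                               ░
grace58@example.com,62.14,Sydney,2024-02-13                               ░
ivy19@example.com,12.23,Toronto,2024-11-05                                ░
alice31@example.com,16.47,Paris,2024-01-07                                ░
jack40@example.com,95.24,Mumbai,2024-12-14                                ░
hank80@example.com,45.82,Toronto,2024-07-14                               ░
grace52@example.com,40.59,New York,2024-05-19                             ░
alice9@example.com,46.34,Paris,2024-10-18                                 ░
bob29@example.com,44.89,Berlin,2024-07-02                                 ░
jack80@example.com,72.38,London,2024-05-09                                ░
jack24@example.com,24.12,Berlin,2024-10-07                                ░
grace45@example.com,72.74,New York,2024-02-26                             ░
                                                                          ░
                                                                          ░
                                                                          ░
                                                                          ░
                                                                          ░
                                                                          ░
                                                                          ░
                                                                          ░
                                                                          ░
                                                                          ▼


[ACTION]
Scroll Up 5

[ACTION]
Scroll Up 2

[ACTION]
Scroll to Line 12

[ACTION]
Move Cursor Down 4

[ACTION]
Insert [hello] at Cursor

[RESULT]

email,score,city,date                                                     ▲
eve78@example.com,38.87,London,2024-03-05                                 █
ivy72@example.com,27.61,Mumbai,2024-04-16                                 ░
grace17@example.com,53.99,London,2024-03-07                               ░
hello█ack64@example.com,94.63,Paris,2024-10-01                            ░
jack61@example.com,81.65,Paris,2024-09-20                                 ░
ivy93@example.com,1.73,Toronto,2024-03-01                                 ░
jack40@example.com,72.70,Paris,2024-04-23                                 ░
ivy14@example.com,87.13,Mumbai,2024-02-18                                 ░
frank12@example.com,72.39,Tokyo,2024-08-03                                ░
alice99@example.com,54.11,Sydney,2024-04-27                               ░
grace58@example.com,62.14,Sydney,2024-02-13                               ░
ivy19@example.com,12.23,Toronto,2024-11-05                                ░
alice31@example.com,16.47,Paris,2024-01-07                                ░
jack40@example.com,95.24,Mumbai,2024-12-14                                ░
hank80@example.com,45.82,Toronto,2024-07-14                               ░
grace52@example.com,40.59,New York,2024-05-19                             ░
alice9@example.com,46.34,Paris,2024-10-18                                 ░
bob29@example.com,44.89,Berlin,2024-07-02                                 ░
jack80@example.com,72.38,London,2024-05-09                                ░
jack24@example.com,24.12,Berlin,2024-10-07                                ░
grace45@example.com,72.74,New York,2024-02-26                             ░
                                                                          ░
                                                                          ░
                                                                          ░
                                                                          ░
                                                                          ░
                                                                          ░
                                                                          ░
                                                                          ░
                                                                          ░
                                                                          ▼
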